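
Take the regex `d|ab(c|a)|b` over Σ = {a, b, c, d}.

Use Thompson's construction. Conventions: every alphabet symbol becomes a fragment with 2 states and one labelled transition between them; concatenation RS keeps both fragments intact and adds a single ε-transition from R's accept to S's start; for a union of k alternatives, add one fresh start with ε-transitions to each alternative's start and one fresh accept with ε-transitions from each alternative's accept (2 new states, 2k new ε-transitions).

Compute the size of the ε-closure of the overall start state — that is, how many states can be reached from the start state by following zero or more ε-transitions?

Work bottom-up. For each fragment F, track |ε-closure(F.start)| and whether F's accept lies in that closure (i.e. whether F accepts ε). A single-symbol fragment has closure size 1 and does not accept ε.
  c|a : new start ε-reaches every alternative's start; none of them accept ε, so the new accept is not reached: C = 1 + 1 + 1 = 3
  ab(c|a) : C equals the left operand's closure size = 1 (its accept is not ε-reachable, so the closure stops there)
  d|ab(c|a)|b : new start ε-reaches every alternative's start; none of them accept ε, so the new accept is not reached: C = 1 + 1 + 1 + 1 = 4

4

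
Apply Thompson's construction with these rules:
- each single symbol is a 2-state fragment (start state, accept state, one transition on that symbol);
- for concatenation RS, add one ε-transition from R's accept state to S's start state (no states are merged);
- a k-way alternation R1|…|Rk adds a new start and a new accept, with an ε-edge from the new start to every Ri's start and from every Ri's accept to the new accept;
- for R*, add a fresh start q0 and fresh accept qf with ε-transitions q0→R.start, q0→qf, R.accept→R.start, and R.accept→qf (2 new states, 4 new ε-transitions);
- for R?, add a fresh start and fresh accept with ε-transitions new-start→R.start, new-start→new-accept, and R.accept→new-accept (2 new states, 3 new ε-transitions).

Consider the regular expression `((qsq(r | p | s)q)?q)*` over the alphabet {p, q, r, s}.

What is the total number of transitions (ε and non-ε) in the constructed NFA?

26

Building bottom-up:
Each of the 8 symbol leaves contributes 1 transition (1 symbol, 0 ε).
  r | p | s = 9 transitions (3 symbol, 6 ε)
  qsq(r | p | s)q = 17 transitions (7 symbol, 10 ε)
  (qsq(r | p | s)q)? = 20 transitions (7 symbol, 13 ε)
  (qsq(r | p | s)q)?q = 22 transitions (8 symbol, 14 ε)
  ((qsq(r | p | s)q)?q)* = 26 transitions (8 symbol, 18 ε)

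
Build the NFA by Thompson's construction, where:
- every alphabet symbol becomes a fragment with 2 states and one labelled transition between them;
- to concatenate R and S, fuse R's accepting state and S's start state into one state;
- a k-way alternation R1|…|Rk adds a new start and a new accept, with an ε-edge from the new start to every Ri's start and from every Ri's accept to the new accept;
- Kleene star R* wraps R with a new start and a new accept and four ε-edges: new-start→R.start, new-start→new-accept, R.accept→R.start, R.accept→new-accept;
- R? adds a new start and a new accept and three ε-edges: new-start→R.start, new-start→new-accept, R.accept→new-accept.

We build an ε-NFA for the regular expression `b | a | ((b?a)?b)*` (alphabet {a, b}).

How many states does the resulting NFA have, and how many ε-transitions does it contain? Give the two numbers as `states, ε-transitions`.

16, 16

By structural recursion:
Each of the 5 symbol leaves contributes 2 states and 0 ε-transitions.
  b? — 4 states, 3 ε-transitions
  b?a — 5 states, 3 ε-transitions
  (b?a)? — 7 states, 6 ε-transitions
  (b?a)?b — 8 states, 6 ε-transitions
  ((b?a)?b)* — 10 states, 10 ε-transitions
  b | a | ((b?a)?b)* — 16 states, 16 ε-transitions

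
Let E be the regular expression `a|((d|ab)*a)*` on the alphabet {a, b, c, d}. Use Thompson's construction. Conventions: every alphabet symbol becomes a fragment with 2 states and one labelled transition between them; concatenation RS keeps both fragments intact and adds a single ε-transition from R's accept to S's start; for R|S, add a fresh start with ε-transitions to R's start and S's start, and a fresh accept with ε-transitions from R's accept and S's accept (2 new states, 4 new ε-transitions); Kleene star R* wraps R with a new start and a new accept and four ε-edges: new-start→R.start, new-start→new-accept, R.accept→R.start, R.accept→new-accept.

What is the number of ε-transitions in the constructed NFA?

18

Per subexpression:
Each of the 5 symbol leaves contributes 0 ε-transitions.
  ab : 1 ε-transition
  d|ab : 5 ε-transitions
  (d|ab)* : 9 ε-transitions
  (d|ab)*a : 10 ε-transitions
  ((d|ab)*a)* : 14 ε-transitions
  a|((d|ab)*a)* : 18 ε-transitions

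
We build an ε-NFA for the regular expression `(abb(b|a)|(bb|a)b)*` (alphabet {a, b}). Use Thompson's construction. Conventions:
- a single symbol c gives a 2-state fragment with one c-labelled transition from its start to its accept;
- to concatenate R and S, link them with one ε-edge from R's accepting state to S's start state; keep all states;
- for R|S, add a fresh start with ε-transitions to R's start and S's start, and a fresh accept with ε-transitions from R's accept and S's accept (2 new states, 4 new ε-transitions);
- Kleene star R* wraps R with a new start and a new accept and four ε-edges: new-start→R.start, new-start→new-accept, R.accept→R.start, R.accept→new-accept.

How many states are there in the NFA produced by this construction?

Building bottom-up:
Each of the 9 symbol leaves contributes a 2-state fragment.
  b|a = 6 states
  abb(b|a) = 12 states
  bb = 4 states
  bb|a = 8 states
  (bb|a)b = 10 states
  abb(b|a)|(bb|a)b = 24 states
  (abb(b|a)|(bb|a)b)* = 26 states

26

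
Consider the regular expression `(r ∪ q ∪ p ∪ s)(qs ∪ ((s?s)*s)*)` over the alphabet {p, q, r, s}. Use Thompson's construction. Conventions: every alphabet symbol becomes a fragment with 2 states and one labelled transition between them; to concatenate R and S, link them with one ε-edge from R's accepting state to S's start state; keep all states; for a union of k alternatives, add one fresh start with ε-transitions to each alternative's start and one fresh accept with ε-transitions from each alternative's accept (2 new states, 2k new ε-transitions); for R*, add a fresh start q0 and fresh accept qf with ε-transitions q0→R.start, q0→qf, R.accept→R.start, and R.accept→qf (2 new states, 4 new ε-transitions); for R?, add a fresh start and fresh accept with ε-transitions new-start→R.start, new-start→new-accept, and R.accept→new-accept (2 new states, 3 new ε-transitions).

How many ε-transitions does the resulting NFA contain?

27

Building bottom-up:
Each of the 9 symbol leaves contributes 0 ε-transitions.
  r ∪ q ∪ p ∪ s — 8 ε-transitions
  qs — 1 ε-transition
  s? — 3 ε-transitions
  s?s — 4 ε-transitions
  (s?s)* — 8 ε-transitions
  (s?s)*s — 9 ε-transitions
  ((s?s)*s)* — 13 ε-transitions
  qs ∪ ((s?s)*s)* — 18 ε-transitions
  (r ∪ q ∪ p ∪ s)(qs ∪ ((s?s)*s)*) — 27 ε-transitions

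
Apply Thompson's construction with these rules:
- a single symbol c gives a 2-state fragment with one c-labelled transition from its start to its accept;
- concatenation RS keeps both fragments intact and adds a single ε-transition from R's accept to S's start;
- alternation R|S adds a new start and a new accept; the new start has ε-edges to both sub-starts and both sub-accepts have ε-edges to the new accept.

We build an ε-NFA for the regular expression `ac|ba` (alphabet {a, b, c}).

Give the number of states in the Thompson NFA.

10

Building bottom-up:
Each of the 4 symbol leaves contributes a 2-state fragment.
  ac : 4 states
  ba : 4 states
  ac|ba : 10 states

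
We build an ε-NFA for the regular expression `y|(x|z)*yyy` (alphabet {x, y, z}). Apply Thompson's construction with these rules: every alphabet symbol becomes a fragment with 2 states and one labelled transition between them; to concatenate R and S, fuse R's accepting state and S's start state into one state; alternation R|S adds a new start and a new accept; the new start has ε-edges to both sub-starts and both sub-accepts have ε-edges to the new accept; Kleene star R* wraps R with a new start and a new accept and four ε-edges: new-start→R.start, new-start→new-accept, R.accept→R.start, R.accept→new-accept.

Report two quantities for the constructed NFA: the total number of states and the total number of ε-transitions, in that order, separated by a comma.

15, 12

Building bottom-up:
Each of the 6 symbol leaves contributes 2 states and 0 ε-transitions.
  x|z = 6 states, 4 ε-transitions
  (x|z)* = 8 states, 8 ε-transitions
  (x|z)*yyy = 11 states, 8 ε-transitions
  y|(x|z)*yyy = 15 states, 12 ε-transitions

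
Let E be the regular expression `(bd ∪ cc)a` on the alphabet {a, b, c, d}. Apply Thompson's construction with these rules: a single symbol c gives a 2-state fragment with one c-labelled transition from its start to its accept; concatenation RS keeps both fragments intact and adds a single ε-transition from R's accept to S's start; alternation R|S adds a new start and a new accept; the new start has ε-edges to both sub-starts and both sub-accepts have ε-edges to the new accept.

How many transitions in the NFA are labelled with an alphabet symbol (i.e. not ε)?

By structural recursion:
Each of the 5 symbol leaves contributes exactly 1 symbol transition.
  bd = 2 symbol transitions
  cc = 2 symbol transitions
  bd ∪ cc = 4 symbol transitions
  (bd ∪ cc)a = 5 symbol transitions

5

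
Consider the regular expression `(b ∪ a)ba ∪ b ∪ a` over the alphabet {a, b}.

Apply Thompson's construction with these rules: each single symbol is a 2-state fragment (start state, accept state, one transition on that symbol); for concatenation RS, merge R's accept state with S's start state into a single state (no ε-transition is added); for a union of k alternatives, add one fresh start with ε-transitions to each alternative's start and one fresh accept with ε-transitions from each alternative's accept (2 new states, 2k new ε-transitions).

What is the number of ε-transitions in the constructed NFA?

By structural recursion:
Each of the 6 symbol leaves contributes 0 ε-transitions.
  b ∪ a → 4 ε-transitions
  (b ∪ a)ba → 4 ε-transitions
  (b ∪ a)ba ∪ b ∪ a → 10 ε-transitions

10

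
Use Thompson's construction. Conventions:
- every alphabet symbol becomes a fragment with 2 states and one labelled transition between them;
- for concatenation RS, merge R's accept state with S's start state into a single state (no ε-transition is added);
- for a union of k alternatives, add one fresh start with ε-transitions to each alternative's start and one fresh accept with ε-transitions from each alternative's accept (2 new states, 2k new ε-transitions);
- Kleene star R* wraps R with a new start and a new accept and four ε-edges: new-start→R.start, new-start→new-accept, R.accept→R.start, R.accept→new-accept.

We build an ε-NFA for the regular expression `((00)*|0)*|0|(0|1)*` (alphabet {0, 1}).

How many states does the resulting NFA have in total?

23

Building bottom-up:
Each of the 6 symbol leaves contributes a 2-state fragment.
  00 : 3 states
  (00)* : 5 states
  (00)*|0 : 9 states
  ((00)*|0)* : 11 states
  0|1 : 6 states
  (0|1)* : 8 states
  ((00)*|0)*|0|(0|1)* : 23 states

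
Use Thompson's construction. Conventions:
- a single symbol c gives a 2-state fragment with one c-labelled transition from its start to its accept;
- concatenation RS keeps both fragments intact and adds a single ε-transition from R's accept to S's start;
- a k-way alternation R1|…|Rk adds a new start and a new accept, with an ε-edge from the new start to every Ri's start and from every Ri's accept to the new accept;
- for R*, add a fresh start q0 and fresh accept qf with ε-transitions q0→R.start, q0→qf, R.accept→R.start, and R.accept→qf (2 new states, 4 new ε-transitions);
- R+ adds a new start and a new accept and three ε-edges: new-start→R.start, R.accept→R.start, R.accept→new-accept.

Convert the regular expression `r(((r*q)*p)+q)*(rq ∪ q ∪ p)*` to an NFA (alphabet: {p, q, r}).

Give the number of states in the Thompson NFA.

30

Per subexpression:
Each of the 9 symbol leaves contributes a 2-state fragment.
  r* = 4 states
  r*q = 6 states
  (r*q)* = 8 states
  (r*q)*p = 10 states
  ((r*q)*p)+ = 12 states
  ((r*q)*p)+q = 14 states
  (((r*q)*p)+q)* = 16 states
  rq = 4 states
  rq ∪ q ∪ p = 10 states
  (rq ∪ q ∪ p)* = 12 states
  r(((r*q)*p)+q)*(rq ∪ q ∪ p)* = 30 states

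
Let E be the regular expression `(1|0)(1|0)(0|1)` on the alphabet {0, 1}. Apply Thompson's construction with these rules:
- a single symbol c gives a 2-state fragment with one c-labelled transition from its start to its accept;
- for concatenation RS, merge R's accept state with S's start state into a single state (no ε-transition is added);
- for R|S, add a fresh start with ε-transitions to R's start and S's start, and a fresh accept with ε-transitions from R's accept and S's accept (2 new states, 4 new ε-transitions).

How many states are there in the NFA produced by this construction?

16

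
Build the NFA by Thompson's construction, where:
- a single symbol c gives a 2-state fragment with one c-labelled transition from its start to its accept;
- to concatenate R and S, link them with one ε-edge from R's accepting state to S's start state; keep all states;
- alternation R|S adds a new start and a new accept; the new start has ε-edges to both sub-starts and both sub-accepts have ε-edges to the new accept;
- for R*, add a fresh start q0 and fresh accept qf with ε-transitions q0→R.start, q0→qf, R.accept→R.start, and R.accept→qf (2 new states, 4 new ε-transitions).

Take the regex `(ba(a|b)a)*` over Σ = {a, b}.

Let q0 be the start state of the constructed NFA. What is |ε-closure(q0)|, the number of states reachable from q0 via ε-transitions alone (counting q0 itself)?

3

Compute the ε-closure size of each fragment's start state recursively; a symbol fragment's start has no outgoing ε-edge, so its closure is just itself (size 1).
  a|b → new start ε-reaches every alternative's start; none of them accept ε, so the new accept is not reached: |closure| = 1 + 1 + 1 = 3
  ba(a|b)a → |closure| equals the left operand's closure size = 1 (its accept is not ε-reachable, so the closure stops there)
  (ba(a|b)a)* → |closure| = 1 (new start) + 1 (body) + 1 (new accept) = 3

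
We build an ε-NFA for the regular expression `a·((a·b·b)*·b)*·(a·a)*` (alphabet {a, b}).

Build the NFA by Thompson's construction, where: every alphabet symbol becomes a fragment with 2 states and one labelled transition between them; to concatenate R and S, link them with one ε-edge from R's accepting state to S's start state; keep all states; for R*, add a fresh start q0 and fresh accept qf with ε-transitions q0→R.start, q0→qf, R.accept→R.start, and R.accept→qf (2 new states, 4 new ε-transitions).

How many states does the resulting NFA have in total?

20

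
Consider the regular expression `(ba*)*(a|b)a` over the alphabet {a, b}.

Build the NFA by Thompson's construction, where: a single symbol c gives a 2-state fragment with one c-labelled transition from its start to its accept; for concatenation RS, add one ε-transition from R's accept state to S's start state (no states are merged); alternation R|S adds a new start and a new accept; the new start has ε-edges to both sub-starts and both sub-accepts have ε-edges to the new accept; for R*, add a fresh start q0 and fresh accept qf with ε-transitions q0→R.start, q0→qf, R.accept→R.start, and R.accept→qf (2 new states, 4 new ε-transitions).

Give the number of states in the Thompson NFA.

16

By structural recursion:
Each of the 5 symbol leaves contributes a 2-state fragment.
  a* : 4 states
  ba* : 6 states
  (ba*)* : 8 states
  a|b : 6 states
  (ba*)*(a|b)a : 16 states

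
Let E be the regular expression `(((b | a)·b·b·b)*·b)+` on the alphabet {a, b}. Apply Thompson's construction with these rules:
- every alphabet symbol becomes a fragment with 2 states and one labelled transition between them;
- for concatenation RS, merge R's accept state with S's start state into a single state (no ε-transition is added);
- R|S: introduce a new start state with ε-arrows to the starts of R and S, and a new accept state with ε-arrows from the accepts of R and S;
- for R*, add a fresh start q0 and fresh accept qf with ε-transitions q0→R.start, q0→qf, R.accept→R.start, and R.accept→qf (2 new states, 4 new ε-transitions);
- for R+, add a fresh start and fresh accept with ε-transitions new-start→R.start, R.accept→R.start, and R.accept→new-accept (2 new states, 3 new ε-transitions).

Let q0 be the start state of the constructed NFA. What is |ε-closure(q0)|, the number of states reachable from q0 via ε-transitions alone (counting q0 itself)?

6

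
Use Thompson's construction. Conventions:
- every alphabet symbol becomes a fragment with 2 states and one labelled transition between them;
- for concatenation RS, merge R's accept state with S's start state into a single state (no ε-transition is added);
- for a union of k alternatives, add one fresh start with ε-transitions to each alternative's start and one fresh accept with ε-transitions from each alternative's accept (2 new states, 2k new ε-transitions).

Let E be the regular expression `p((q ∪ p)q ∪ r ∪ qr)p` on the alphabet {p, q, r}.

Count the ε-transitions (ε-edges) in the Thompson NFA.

10

By structural recursion:
Each of the 8 symbol leaves contributes 0 ε-transitions.
  q ∪ p = 4 ε-transitions
  (q ∪ p)q = 4 ε-transitions
  qr = 0 ε-transitions
  (q ∪ p)q ∪ r ∪ qr = 10 ε-transitions
  p((q ∪ p)q ∪ r ∪ qr)p = 10 ε-transitions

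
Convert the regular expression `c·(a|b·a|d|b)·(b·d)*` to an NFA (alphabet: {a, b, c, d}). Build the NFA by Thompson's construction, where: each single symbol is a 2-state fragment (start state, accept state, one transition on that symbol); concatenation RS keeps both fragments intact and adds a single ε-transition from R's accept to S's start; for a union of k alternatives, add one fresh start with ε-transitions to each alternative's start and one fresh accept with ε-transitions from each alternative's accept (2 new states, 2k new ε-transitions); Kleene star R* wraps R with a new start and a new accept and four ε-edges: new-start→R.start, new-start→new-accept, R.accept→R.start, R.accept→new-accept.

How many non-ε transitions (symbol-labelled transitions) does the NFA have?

8

Recursing over subexpressions:
Each of the 8 symbol leaves contributes exactly 1 symbol transition.
  b·a → 2 symbol transitions
  a|b·a|d|b → 5 symbol transitions
  b·d → 2 symbol transitions
  (b·d)* → 2 symbol transitions
  c·(a|b·a|d|b)·(b·d)* → 8 symbol transitions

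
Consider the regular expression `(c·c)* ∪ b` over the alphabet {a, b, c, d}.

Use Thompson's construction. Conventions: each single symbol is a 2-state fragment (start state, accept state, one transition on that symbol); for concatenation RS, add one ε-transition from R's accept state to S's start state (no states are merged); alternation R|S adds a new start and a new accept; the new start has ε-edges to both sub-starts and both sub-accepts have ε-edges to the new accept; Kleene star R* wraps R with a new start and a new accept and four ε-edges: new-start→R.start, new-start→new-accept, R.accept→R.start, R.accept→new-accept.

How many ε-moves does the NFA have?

9

By structural recursion:
Each of the 3 symbol leaves contributes 0 ε-transitions.
  c·c → 1 ε-transition
  (c·c)* → 5 ε-transitions
  (c·c)* ∪ b → 9 ε-transitions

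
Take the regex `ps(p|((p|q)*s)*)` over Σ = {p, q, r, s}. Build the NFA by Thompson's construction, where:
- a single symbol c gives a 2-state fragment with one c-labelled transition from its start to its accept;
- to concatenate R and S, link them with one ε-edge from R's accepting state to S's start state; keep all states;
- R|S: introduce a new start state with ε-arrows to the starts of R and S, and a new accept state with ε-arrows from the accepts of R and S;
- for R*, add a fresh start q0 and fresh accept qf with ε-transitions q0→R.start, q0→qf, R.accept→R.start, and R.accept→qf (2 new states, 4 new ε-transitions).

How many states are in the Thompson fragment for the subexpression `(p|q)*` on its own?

8

Fragment for `(p|q)*`:
Each of the 2 symbol leaves contributes a 2-state fragment.
  p|q = 6 states
  (p|q)* = 8 states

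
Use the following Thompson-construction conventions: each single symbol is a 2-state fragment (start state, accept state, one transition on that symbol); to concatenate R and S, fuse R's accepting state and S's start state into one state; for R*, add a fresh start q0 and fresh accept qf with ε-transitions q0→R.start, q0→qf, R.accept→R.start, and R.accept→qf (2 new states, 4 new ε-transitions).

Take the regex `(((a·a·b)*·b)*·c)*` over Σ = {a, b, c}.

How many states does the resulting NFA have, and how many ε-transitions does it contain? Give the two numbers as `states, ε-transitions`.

12, 12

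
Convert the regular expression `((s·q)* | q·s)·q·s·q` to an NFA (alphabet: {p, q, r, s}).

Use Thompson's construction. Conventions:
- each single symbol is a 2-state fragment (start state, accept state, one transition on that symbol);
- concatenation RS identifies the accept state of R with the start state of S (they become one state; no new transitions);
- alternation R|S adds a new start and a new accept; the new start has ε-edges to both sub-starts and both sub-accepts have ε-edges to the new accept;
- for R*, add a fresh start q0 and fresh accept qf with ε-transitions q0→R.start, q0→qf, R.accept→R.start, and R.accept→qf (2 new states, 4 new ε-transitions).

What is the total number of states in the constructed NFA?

13

Recursing over subexpressions:
Each of the 7 symbol leaves contributes a 2-state fragment.
  s·q → 3 states
  (s·q)* → 5 states
  q·s → 3 states
  (s·q)* | q·s → 10 states
  ((s·q)* | q·s)·q·s·q → 13 states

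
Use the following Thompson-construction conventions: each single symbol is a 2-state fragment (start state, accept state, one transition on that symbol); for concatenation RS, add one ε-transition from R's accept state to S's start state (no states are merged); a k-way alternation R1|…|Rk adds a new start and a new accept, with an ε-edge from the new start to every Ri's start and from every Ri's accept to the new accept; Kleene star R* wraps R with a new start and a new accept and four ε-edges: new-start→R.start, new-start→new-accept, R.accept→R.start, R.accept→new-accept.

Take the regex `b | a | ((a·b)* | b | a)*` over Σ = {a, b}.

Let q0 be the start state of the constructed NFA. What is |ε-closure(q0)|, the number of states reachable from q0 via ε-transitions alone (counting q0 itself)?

Let C(F) = |ε-closure(F.start)| within fragment F, and note whether F accepts ε. Symbol fragments have C = 1 and do not accept ε. Then:
  a·b : |ε-closure| equals the left operand's closure size = 1 (its accept is not ε-reachable, so the closure stops there)
  (a·b)* : |ε-closure| = 1 (new start) + 1 (body) + 1 (new accept) = 3
  (a·b)* | b | a : new start ε-reaches every alternative's start; at least one alternative accepts ε, so the union's new accept is reached too: |ε-closure| = 1 + 3 + 1 + 1 + 1 = 7
  ((a·b)* | b | a)* : the star's fresh start ε-reaches both the body's start and the fresh accept: |ε-closure| = 2 + 7 = 9
  b | a | ((a·b)* | b | a)* : |ε-closure| = 1 (new start) + (1 + 1 + 9) + 1 (new accept, since some branch ε-reaches its own accept) = 13

13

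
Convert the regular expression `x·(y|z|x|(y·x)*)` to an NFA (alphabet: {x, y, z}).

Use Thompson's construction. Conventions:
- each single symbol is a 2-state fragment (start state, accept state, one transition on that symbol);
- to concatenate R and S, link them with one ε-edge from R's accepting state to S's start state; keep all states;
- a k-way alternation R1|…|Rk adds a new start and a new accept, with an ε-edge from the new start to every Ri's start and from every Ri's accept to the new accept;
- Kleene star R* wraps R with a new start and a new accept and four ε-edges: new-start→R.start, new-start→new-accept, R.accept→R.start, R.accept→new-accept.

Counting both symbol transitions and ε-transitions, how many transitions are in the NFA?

Per subexpression:
Each of the 6 symbol leaves contributes 1 transition (1 symbol, 0 ε).
  y·x : 3 transitions (2 symbol, 1 ε)
  (y·x)* : 7 transitions (2 symbol, 5 ε)
  y|z|x|(y·x)* : 18 transitions (5 symbol, 13 ε)
  x·(y|z|x|(y·x)*) : 20 transitions (6 symbol, 14 ε)

20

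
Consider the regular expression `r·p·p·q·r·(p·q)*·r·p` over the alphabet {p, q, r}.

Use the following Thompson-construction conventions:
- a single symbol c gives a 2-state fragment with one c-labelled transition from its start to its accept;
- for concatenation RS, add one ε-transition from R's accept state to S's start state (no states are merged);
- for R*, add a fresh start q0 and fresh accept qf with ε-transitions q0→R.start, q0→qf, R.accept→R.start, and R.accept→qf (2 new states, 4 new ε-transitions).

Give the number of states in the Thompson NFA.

Bottom-up over the parse tree:
Each of the 9 symbol leaves contributes a 2-state fragment.
  p·q = 4 states
  (p·q)* = 6 states
  r·p·p·q·r·(p·q)*·r·p = 20 states

20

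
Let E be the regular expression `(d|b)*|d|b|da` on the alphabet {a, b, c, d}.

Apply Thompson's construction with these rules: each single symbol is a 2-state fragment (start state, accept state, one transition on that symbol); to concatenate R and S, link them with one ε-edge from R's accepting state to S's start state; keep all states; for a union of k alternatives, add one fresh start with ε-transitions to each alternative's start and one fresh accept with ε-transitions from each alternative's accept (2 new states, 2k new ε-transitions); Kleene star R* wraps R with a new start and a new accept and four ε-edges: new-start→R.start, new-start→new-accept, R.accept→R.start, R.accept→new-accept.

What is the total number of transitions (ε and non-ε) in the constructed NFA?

23

Per subexpression:
Each of the 6 symbol leaves contributes 1 transition (1 symbol, 0 ε).
  d|b — 6 transitions (2 symbol, 4 ε)
  (d|b)* — 10 transitions (2 symbol, 8 ε)
  da — 3 transitions (2 symbol, 1 ε)
  (d|b)*|d|b|da — 23 transitions (6 symbol, 17 ε)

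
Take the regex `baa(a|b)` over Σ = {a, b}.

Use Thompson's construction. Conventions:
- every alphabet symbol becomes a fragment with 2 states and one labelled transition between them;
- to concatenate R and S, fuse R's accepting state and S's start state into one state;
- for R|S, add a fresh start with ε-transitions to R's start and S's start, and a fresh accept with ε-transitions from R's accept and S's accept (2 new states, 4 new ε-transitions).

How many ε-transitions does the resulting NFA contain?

4

Recursing over subexpressions:
Each of the 5 symbol leaves contributes 0 ε-transitions.
  a|b → 4 ε-transitions
  baa(a|b) → 4 ε-transitions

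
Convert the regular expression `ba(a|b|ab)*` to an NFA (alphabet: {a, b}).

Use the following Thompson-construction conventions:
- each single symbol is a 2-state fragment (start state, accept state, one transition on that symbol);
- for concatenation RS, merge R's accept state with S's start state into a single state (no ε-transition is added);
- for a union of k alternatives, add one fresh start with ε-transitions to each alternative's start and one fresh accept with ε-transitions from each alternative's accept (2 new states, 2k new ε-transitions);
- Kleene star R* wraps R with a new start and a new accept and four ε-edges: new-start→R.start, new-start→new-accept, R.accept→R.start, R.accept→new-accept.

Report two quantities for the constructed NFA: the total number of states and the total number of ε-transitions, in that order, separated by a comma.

13, 10

Bottom-up over the parse tree:
Each of the 6 symbol leaves contributes 2 states and 0 ε-transitions.
  ab : 3 states, 0 ε-transitions
  a|b|ab : 9 states, 6 ε-transitions
  (a|b|ab)* : 11 states, 10 ε-transitions
  ba(a|b|ab)* : 13 states, 10 ε-transitions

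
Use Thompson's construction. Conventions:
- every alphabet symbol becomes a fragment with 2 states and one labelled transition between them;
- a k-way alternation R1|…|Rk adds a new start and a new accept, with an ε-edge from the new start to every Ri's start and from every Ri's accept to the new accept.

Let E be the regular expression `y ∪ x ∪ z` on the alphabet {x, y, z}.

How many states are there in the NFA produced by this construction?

8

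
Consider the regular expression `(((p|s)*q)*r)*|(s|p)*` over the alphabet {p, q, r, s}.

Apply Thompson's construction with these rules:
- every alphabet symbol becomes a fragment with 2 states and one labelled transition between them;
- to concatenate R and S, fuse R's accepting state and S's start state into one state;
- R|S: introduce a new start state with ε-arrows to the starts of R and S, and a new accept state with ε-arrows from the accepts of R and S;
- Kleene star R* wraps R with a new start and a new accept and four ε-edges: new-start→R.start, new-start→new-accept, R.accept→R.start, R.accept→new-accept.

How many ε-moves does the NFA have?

Building bottom-up:
Each of the 6 symbol leaves contributes 0 ε-transitions.
  p|s → 4 ε-transitions
  (p|s)* → 8 ε-transitions
  (p|s)*q → 8 ε-transitions
  ((p|s)*q)* → 12 ε-transitions
  ((p|s)*q)*r → 12 ε-transitions
  (((p|s)*q)*r)* → 16 ε-transitions
  s|p → 4 ε-transitions
  (s|p)* → 8 ε-transitions
  (((p|s)*q)*r)*|(s|p)* → 28 ε-transitions

28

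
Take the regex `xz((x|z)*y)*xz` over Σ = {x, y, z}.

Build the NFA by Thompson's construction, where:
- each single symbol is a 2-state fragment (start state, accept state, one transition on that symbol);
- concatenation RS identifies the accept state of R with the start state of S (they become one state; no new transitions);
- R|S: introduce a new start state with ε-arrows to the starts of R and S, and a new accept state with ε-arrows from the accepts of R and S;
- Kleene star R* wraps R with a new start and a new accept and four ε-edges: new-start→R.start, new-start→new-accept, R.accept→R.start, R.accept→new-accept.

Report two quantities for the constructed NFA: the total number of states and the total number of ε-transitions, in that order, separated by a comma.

15, 12

Recursing over subexpressions:
Each of the 7 symbol leaves contributes 2 states and 0 ε-transitions.
  x|z = 6 states, 4 ε-transitions
  (x|z)* = 8 states, 8 ε-transitions
  (x|z)*y = 9 states, 8 ε-transitions
  ((x|z)*y)* = 11 states, 12 ε-transitions
  xz((x|z)*y)*xz = 15 states, 12 ε-transitions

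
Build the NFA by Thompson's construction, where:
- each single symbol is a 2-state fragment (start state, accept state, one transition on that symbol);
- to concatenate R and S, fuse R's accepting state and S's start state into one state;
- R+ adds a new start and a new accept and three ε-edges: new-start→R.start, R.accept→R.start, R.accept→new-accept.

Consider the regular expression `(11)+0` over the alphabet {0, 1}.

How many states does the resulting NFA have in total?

6

Building bottom-up:
Each of the 3 symbol leaves contributes a 2-state fragment.
  11 = 3 states
  (11)+ = 5 states
  (11)+0 = 6 states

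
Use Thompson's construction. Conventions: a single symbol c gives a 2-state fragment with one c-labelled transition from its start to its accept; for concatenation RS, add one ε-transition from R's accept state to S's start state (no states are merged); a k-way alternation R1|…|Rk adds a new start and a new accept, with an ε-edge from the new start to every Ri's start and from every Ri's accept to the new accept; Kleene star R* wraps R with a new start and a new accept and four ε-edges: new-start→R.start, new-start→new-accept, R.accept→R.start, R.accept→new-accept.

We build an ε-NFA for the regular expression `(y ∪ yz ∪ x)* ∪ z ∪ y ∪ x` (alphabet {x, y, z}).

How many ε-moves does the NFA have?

19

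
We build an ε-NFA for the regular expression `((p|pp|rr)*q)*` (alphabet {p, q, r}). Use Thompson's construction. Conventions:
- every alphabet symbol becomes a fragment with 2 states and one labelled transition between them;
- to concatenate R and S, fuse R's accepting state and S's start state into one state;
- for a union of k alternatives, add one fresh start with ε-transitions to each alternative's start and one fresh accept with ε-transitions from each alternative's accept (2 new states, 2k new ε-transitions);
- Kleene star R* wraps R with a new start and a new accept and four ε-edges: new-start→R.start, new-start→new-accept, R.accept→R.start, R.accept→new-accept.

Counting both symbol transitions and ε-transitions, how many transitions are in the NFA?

20

Recursing over subexpressions:
Each of the 6 symbol leaves contributes 1 transition (1 symbol, 0 ε).
  pp → 2 transitions (2 symbol, 0 ε)
  rr → 2 transitions (2 symbol, 0 ε)
  p|pp|rr → 11 transitions (5 symbol, 6 ε)
  (p|pp|rr)* → 15 transitions (5 symbol, 10 ε)
  (p|pp|rr)*q → 16 transitions (6 symbol, 10 ε)
  ((p|pp|rr)*q)* → 20 transitions (6 symbol, 14 ε)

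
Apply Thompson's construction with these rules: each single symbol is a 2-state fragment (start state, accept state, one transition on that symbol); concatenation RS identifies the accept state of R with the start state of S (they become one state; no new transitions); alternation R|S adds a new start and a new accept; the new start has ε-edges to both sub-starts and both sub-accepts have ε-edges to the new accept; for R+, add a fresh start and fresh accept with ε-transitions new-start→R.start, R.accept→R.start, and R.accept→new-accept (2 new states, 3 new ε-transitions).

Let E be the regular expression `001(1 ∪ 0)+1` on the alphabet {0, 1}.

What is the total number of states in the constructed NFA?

Building bottom-up:
Each of the 6 symbol leaves contributes a 2-state fragment.
  1 ∪ 0 → 6 states
  (1 ∪ 0)+ → 8 states
  001(1 ∪ 0)+1 → 12 states

12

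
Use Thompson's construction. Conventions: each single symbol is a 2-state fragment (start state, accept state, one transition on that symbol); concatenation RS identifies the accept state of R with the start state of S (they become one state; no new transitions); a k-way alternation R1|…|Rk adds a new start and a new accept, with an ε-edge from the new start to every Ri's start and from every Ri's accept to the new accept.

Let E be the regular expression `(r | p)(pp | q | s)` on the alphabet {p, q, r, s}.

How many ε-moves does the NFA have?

10

Building bottom-up:
Each of the 6 symbol leaves contributes 0 ε-transitions.
  r | p — 4 ε-transitions
  pp — 0 ε-transitions
  pp | q | s — 6 ε-transitions
  (r | p)(pp | q | s) — 10 ε-transitions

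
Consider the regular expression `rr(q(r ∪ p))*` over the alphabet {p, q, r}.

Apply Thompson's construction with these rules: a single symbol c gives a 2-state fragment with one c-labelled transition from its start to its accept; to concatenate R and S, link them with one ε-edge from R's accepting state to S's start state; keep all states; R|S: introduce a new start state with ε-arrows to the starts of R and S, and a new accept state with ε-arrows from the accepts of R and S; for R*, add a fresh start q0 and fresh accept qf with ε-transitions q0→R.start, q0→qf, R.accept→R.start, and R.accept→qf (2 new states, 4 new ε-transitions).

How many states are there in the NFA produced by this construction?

Recursing over subexpressions:
Each of the 5 symbol leaves contributes a 2-state fragment.
  r ∪ p = 6 states
  q(r ∪ p) = 8 states
  (q(r ∪ p))* = 10 states
  rr(q(r ∪ p))* = 14 states

14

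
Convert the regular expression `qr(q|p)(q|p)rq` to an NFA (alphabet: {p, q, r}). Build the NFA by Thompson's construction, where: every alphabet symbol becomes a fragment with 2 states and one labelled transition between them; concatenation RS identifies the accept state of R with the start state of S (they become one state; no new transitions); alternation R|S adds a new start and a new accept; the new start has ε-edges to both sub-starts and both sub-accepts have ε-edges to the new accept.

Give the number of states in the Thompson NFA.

Building bottom-up:
Each of the 8 symbol leaves contributes a 2-state fragment.
  q|p → 6 states
  q|p → 6 states
  qr(q|p)(q|p)rq → 15 states

15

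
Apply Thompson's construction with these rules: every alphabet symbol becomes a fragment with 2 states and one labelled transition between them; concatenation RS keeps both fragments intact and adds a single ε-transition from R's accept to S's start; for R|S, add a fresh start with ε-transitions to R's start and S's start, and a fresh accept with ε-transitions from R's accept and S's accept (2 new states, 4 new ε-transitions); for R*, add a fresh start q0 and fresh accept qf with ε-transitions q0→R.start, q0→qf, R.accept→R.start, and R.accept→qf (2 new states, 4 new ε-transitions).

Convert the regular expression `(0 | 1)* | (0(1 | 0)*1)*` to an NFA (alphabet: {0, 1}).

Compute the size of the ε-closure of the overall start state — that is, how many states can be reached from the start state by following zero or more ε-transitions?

10

Let C(F) = |ε-closure(F.start)| within fragment F, and note whether F accepts ε. Symbol fragments have C = 1 and do not accept ε. Then:
  0 | 1 : new start ε-reaches every alternative's start; none of them accept ε, so the new accept is not reached: C = 1 + 1 + 1 = 3
  (0 | 1)* : C = 1 (new start) + 3 (body) + 1 (new accept) = 5
  1 | 0 : new start ε-reaches every alternative's start; none of them accept ε, so the new accept is not reached: C = 1 + 1 + 1 = 3
  (1 | 0)* : the star's fresh start ε-reaches both the body's start and the fresh accept: C = 2 + 3 = 5
  0(1 | 0)*1 : C equals the left operand's closure size = 1 (its accept is not ε-reachable, so the closure stops there)
  (0(1 | 0)*1)* : new start has ε-edges to the inner start and to the new accept, so C = 2 + 1 = 3
  (0 | 1)* | (0(1 | 0)*1)* : new start ε-reaches every alternative's start; at least one alternative accepts ε, so the union's new accept is reached too: C = 1 + 5 + 3 + 1 = 10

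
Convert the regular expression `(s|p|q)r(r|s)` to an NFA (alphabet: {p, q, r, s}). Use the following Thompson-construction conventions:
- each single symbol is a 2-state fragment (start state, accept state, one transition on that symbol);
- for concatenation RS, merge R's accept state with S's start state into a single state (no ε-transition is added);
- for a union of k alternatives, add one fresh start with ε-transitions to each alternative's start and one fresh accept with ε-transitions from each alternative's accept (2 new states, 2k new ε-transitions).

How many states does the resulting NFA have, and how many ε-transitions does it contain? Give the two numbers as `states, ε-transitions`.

Building bottom-up:
Each of the 6 symbol leaves contributes 2 states and 0 ε-transitions.
  s|p|q → 8 states, 6 ε-transitions
  r|s → 6 states, 4 ε-transitions
  (s|p|q)r(r|s) → 14 states, 10 ε-transitions

14, 10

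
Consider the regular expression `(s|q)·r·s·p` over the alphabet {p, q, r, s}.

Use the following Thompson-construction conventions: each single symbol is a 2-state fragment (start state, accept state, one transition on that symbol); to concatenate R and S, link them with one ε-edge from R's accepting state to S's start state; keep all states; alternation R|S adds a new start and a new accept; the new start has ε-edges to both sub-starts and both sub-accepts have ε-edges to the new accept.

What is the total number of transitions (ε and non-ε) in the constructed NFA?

12

Per subexpression:
Each of the 5 symbol leaves contributes 1 transition (1 symbol, 0 ε).
  s|q : 6 transitions (2 symbol, 4 ε)
  (s|q)·r·s·p : 12 transitions (5 symbol, 7 ε)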